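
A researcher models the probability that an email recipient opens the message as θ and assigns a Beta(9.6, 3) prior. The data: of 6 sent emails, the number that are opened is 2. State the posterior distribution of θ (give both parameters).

Posterior: Beta(11.6, 7)

Observing 2 successes and 4 failures updates Beta(9.6, 3) by adding the success and failure counts to the two shape parameters: α = 9.6+2 = 11.6, β = 3+4 = 7.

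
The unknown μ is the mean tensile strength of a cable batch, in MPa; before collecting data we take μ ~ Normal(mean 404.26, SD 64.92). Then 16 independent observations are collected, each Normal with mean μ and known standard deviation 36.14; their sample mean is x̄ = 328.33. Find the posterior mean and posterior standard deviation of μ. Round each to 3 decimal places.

Prior precision 1/τ₀² = 1/64.92² = 0.00023727; data precision n/σ² = 16/36.14² = 0.0122502.
Posterior precision = 0.00023727 + 0.0122502 = 0.0124875, giving posterior SD = 1/√0.0124875 = 8.949.
Posterior mean = (0.00023727·404.26 + 0.0122502·328.33) / 0.0124875 = 329.773.

Posterior mean ≈ 329.773; posterior SD ≈ 8.949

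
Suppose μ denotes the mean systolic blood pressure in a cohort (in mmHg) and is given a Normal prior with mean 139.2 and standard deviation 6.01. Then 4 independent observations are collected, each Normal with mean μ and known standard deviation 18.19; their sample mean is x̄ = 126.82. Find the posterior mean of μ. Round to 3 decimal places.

Posterior mean ≈ 135.437

Prior precision 1/τ₀² = 1/6.01² = 0.0276854; data precision n/σ² = 4/18.19² = 0.0120891.
Posterior precision = 0.0276854 + 0.0120891 = 0.0397745.
Posterior mean = (0.0276854·139.2 + 0.0120891·126.82) / 0.0397745 = 135.437.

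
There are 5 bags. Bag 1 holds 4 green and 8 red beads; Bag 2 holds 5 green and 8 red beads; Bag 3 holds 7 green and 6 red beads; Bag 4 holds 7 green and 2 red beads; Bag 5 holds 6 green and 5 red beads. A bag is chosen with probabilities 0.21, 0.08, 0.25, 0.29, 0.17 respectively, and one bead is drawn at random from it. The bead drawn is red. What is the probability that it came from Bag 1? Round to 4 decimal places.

Posterior probability ≈ 0.3137

P(red|Bag 1) = 0.6667; P(red|Bag 2) = 0.6154; P(red|Bag 3) = 0.4615; P(red|Bag 4) = 0.2222; P(red|Bag 5) = 0.4545.
Prior × likelihood for each source: 0.21·0.6667=0.1400, 0.08·0.6154=0.04923, 0.25·0.4615=0.1154, 0.29·0.2222=0.06444, 0.17·0.4545=0.07727. Summing gives P(red) = 0.44633.
P(Bag 1 | red) = 0.1400 / 0.44633 = 0.3137.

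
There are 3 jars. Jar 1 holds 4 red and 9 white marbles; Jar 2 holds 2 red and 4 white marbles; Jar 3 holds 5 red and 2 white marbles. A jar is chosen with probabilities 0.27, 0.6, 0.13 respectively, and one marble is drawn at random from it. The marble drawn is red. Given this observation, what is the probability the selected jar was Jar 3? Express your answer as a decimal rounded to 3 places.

Posterior probability ≈ 0.247

Tabulate prior·likelihood by source: [1] prior 0.27, lik 0.3077, product 0.08308; [2] prior 0.6, lik 0.3333, product 0.2000; [3] prior 0.13, lik 0.7143, product 0.09286.
Normalizing constant = 0.37593; the posterior for Jar 3 is its product over the sum, 0.09286/0.37593 = 0.247.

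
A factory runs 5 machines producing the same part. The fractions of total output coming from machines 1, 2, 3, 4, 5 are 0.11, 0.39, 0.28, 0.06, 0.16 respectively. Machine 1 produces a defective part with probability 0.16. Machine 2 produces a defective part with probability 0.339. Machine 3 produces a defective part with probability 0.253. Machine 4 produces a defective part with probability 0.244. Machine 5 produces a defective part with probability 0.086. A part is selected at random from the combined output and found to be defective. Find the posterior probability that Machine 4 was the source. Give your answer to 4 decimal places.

Posterior probability ≈ 0.0588

P(defective|M1) = 0.16; P(defective|M2) = 0.339; P(defective|M3) = 0.253; P(defective|M4) = 0.244; P(defective|M5) = 0.086.
Prior × likelihood for each source: 0.11·0.16=0.01760, 0.39·0.339=0.1322, 0.28·0.253=0.07084, 0.06·0.244=0.01464, 0.16·0.086=0.01376. Summing gives P(defective) = 0.24905.
P(Machine 4 | defective) = 0.01464 / 0.24905 = 0.0588.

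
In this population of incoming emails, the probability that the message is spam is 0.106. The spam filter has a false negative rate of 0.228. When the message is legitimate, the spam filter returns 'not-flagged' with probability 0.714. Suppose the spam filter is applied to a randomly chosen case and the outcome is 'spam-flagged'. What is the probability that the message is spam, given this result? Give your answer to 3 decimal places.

P(H | E) ≈ 0.242

Write H for 'the message is spam'. Prior odds H:¬H = 0.106/0.894 = 0.11857. For the 'spam-flagged' outcome, the likelihood ratio is 0.772/0.286 = 2.6993.
Posterior odds = 0.11857 × 2.6993 = 0.32005, so P(H|E) = 0.32005/(1+0.32005) = 0.242.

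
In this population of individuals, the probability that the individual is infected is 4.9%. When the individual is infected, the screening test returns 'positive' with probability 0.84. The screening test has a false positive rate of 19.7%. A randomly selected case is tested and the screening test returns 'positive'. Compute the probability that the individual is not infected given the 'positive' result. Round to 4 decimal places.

P(¬H | E) ≈ 0.8199

Let H be the event that the individual is infected. P(H) = 0.049, so P(¬H) = 0.951. With E the 'positive' result, P(E|H) = 0.84 and P(E|¬H) = 0.197.
P(E) = 0.84·0.049 + 0.197·0.951 = 0.041160 + 0.18735 = 0.22851.
By Bayes' theorem, P(H|E) = 0.041160 / 0.22851 = 0.1801. Hence P(¬H|E) = 1 − 0.1801 = 0.8199.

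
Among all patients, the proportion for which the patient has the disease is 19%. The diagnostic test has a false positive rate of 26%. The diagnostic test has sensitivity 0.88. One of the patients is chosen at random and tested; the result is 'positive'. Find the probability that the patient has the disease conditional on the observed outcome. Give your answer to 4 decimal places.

P(H | E) ≈ 0.4426

Write H for 'the patient has the disease'. Prior odds H:¬H = 0.19/0.81 = 0.23457. For the 'positive' outcome, the likelihood ratio is 0.88/0.26 = 3.3846.
Posterior odds = 0.23457 × 3.3846 = 0.79392, so P(H|E) = 0.79392/(1+0.79392) = 0.4426.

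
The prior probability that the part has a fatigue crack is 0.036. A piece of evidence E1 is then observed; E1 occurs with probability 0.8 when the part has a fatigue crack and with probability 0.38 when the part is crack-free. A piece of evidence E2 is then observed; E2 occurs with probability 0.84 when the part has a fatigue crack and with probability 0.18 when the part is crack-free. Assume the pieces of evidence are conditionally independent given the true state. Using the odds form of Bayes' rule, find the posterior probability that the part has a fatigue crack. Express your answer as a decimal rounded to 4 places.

Prior odds = 0.036/(1−0.036) = 0.037344.
Likelihood ratio for E1 = 0.8/0.38 = 2.1053.
Likelihood ratio for E2 = 0.84/0.18 = 4.6667.
Posterior odds = prior odds × LR₁ × LR₂ = 0.36689.
Posterior probability = odds/(1+odds) = 0.36689/1.3669 = 0.2684.

Posterior probability ≈ 0.2684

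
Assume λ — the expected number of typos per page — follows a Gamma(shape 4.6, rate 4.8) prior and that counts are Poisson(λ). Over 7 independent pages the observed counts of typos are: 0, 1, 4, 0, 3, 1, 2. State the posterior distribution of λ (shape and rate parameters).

Posterior: Gamma(shape=15.6, rate=11.8)

Total count ∑xᵢ = 11 over n = 7 pages.
Gamma is conjugate to the Poisson likelihood: posterior is Gamma(shape = 4.6+11 = 15.6, rate = 4.8+7 = 11.8).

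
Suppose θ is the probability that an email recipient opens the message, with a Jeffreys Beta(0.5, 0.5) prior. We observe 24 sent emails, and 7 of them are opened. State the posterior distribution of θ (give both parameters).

Posterior: Beta(7.5, 17.5)

The binomial likelihood is conjugate to the Beta prior: with 7 successes and 17 failures, the posterior is Beta(0.5+7, 0.5+17) = Beta(7.5, 17.5).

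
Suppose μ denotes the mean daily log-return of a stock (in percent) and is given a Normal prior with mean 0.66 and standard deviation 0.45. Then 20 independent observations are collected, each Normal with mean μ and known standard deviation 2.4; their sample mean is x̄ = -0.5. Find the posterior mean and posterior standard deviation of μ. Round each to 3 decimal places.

Posterior mean ≈ 0.181; posterior SD ≈ 0.345

Prior precision 1/τ₀² = 1/0.45² = 4.93827; data precision n/σ² = 20/2.4² = 3.47222.
Posterior precision = 4.93827 + 3.47222 = 8.41049, giving posterior SD = 1/√8.41049 = 0.345.
Posterior mean = (4.93827·0.66 + 3.47222·-0.5) / 8.41049 = 0.181.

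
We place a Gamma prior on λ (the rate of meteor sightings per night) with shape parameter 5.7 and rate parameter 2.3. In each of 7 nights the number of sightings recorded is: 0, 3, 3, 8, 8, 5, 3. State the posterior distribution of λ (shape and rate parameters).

Posterior: Gamma(shape=35.7, rate=9.3)

The Poisson likelihood adds the total count to the shape and the number of exposure periods to the rate. Here ∑xᵢ = 30 and n = 7, so shape 5.7→35.7 and rate 2.3→9.3.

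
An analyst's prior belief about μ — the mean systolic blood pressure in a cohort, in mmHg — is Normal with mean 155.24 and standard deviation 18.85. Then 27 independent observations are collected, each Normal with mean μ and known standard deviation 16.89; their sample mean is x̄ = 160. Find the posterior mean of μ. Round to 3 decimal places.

With known σ, the Normal prior is conjugate. Weight on the data is w = (n/σ²)/(n/σ² + 1/τ₀²) = 0.0946465/(0.0946465+0.00281434) = 0.97112.
Posterior mean = w·x̄ + (1−w)·μ₀ = 0.97112·160 + 0.028877·155.24 = 159.863.

Posterior mean ≈ 159.863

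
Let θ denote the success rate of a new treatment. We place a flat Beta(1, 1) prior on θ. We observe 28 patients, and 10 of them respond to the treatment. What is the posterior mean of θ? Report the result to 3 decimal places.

The binomial likelihood is conjugate to the Beta prior: with 10 successes and 18 failures, the posterior is Beta(1+10, 1+18) = Beta(11, 19).
E[θ | data] = 11/(11+19) = 0.367.

Posterior mean ≈ 0.367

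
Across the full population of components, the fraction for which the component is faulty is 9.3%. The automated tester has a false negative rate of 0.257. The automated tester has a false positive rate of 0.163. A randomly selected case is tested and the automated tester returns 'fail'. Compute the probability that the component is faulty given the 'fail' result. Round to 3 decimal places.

Write H for 'the component is faulty'. Prior odds H:¬H = 0.093/0.907 = 0.10254. For the 'fail' outcome, the likelihood ratio is 0.743/0.163 = 4.5583.
Posterior odds = 0.10254 × 4.5583 = 0.46739, so P(H|E) = 0.46739/(1+0.46739) = 0.319.

P(H | E) ≈ 0.319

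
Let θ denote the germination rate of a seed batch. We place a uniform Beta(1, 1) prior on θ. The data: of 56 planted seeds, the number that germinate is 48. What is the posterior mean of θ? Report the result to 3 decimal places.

Posterior mean ≈ 0.845

The binomial likelihood is conjugate to the Beta prior: with 48 successes and 8 failures, the posterior is Beta(1+48, 1+8) = Beta(49, 9).
Posterior mean = α/(α+β) = 49/58 = 0.845.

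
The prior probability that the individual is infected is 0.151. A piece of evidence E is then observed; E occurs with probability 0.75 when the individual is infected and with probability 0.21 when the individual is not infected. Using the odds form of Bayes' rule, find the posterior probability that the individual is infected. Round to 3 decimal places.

Prior odds = 0.151/(1−0.151) = 0.17786. In log-odds, ln(0.17786) = -1.7268.
Add log likelihood ratio: ln(3.5714) = 1.2730.
Posterior log-odds = -0.45381, so posterior odds = exp(-0.45381) = 0.63520. Converting, P(H|E) = 0.63520/1.6352 = 0.388.

Posterior probability ≈ 0.388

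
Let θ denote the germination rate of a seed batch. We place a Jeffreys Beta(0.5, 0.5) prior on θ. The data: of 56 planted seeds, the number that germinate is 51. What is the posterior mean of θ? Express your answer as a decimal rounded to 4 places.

Posterior mean ≈ 0.9035

Observing 51 successes and 5 failures updates Beta(0.5, 0.5) by adding the success and failure counts to the two shape parameters: α = 0.5+51 = 51.5, β = 0.5+5 = 5.5.
E[θ | data] = 51.5/(51.5+5.5) = 0.9035.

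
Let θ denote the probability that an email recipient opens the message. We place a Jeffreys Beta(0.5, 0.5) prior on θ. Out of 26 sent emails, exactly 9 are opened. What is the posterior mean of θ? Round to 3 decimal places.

Posterior mean ≈ 0.352

The binomial likelihood is conjugate to the Beta prior: with 9 successes and 17 failures, the posterior is Beta(0.5+9, 0.5+17) = Beta(9.5, 17.5).
E[θ | data] = 9.5/(9.5+17.5) = 0.352.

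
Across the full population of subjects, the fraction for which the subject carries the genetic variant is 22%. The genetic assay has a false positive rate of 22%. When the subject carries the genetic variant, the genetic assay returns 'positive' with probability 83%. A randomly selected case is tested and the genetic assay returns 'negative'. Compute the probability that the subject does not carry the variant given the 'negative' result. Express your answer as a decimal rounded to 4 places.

P(¬H | E) ≈ 0.9421

Write H for 'the subject carries the genetic variant'. Prior odds H:¬H = 0.22/0.78 = 0.28205. For the 'negative' outcome, the likelihood ratio is 0.17/0.78 = 0.21795.
Posterior odds = 0.28205 × 0.21795 = 0.061473, so P(H|E) = 0.061473/(1+0.061473) = 0.0579. Then P(¬H|E) = 1 − 0.0579 = 0.9421.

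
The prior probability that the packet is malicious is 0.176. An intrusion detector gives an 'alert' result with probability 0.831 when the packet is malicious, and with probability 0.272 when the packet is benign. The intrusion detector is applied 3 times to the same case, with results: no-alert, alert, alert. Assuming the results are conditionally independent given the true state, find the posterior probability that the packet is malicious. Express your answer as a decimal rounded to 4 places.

Posterior P(H) ≈ 0.3164

Let H be the event that the packet is malicious; start with P(H) = 0.176. P('alert'|H) = 0.831, P('alert'|¬H) = 0.272.
Update on result 1 ('no-alert'): P(H) ← 0.169·0.1760 / (0.169·0.1760 + 0.728·0.8240) = 0.029744/0.62962 = 0.0472.
Update on result 2 ('alert'): P(H) ← 0.831·0.0472 / (0.831·0.0472 + 0.272·0.9528) = 0.039258/0.29841 = 0.1316.
Update on result 3 ('alert'): P(H) ← 0.831·0.1316 / (0.831·0.1316 + 0.272·0.8684) = 0.10932/0.34554 = 0.3164.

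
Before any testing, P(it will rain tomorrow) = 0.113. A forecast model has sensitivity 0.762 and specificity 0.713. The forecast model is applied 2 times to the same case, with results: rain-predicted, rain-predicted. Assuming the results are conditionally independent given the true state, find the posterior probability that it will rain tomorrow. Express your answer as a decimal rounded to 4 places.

Posterior P(H) ≈ 0.4731

Let H be the event that it will rain tomorrow; start with P(H) = 0.113. P('rain-predicted'|H) = 0.762, P('rain-predicted'|¬H) = 0.287.
Update on result 1 ('rain-predicted'): P(H) ← 0.762·0.1130 / (0.762·0.1130 + 0.287·0.8870) = 0.086106/0.34068 = 0.2528.
Update on result 2 ('rain-predicted'): P(H) ← 0.762·0.2528 / (0.762·0.2528 + 0.287·0.7472) = 0.19260/0.40706 = 0.4731.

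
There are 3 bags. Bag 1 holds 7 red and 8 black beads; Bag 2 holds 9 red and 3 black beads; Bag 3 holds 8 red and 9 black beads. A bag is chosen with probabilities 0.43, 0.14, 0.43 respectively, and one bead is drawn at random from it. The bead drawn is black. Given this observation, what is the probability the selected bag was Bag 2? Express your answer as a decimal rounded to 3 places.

P(black|Bag 1) = 0.5333; P(black|Bag 2) = 0.25; P(black|Bag 3) = 0.5294.
Prior × likelihood for each source: 0.43·0.5333=0.2293, 0.14·0.25=0.03500, 0.43·0.5294=0.2276. Summing gives P(black) = 0.49198.
P(Bag 2 | black) = 0.03500 / 0.49198 = 0.071.

Posterior probability ≈ 0.071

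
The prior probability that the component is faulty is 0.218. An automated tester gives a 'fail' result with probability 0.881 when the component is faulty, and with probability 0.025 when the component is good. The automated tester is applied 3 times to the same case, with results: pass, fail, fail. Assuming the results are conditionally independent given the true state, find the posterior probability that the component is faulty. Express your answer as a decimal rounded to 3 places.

Let H be the event that the component is faulty; start with P(H) = 0.218. P('fail'|H) = 0.881, P('fail'|¬H) = 0.025.
Update on result 1 ('pass'): P(H) ← 0.119·0.2180 / (0.119·0.2180 + 0.975·0.7820) = 0.025942/0.78839 = 0.0329.
Update on result 2 ('fail'): P(H) ← 0.881·0.0329 / (0.881·0.0329 + 0.025·0.9671) = 0.028989/0.053167 = 0.5453.
Update on result 3 ('fail'): P(H) ← 0.881·0.5453 / (0.881·0.5453 + 0.025·0.4547) = 0.48037/0.49174 = 0.9769.

Posterior P(H) ≈ 0.977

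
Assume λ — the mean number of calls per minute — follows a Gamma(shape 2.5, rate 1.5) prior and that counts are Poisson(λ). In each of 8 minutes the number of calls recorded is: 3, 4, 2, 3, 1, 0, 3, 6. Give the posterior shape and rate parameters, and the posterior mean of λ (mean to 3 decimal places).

The Poisson likelihood adds the total count to the shape and the number of exposure periods to the rate. Here ∑xᵢ = 22 and n = 8, so shape 2.5→24.5 and rate 1.5→9.5.
Posterior mean = shape/rate = 24.5/9.5 = 2.579.

Posterior: Gamma(shape=24.5, rate=9.5); mean ≈ 2.579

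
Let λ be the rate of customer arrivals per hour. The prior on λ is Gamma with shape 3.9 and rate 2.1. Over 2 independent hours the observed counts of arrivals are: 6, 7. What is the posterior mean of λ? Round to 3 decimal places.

Posterior mean ≈ 4.122

Total count ∑xᵢ = 13 over n = 2 hours.
Gamma is conjugate to the Poisson likelihood: posterior is Gamma(shape = 3.9+13 = 16.9, rate = 2.1+2 = 4.1).
Posterior mean = shape/rate = 16.9/4.1 = 4.122.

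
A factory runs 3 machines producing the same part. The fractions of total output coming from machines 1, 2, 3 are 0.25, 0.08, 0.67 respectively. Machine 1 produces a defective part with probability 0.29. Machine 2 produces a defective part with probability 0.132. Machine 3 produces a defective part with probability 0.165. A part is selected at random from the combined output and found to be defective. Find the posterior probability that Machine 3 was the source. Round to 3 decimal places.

P(defective|M1) = 0.29; P(defective|M2) = 0.132; P(defective|M3) = 0.165.
Prior × likelihood for each source: 0.25·0.29=0.07250, 0.08·0.132=0.01056, 0.67·0.165=0.1106. Summing gives P(defective) = 0.19361.
P(Machine 3 | defective) = 0.1106 / 0.19361 = 0.571.

Posterior probability ≈ 0.571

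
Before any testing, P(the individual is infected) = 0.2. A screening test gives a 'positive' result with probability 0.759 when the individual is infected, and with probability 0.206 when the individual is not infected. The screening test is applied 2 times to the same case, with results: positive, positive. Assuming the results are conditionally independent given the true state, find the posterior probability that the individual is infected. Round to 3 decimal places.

Let H be the event that the individual is infected; start with P(H) = 0.2. P('positive'|H) = 0.759, P('positive'|¬H) = 0.206.
Update on result 1 ('positive'): P(H) ← 0.759·0.2000 / (0.759·0.2000 + 0.206·0.8000) = 0.15180/0.31660 = 0.4795.
Update on result 2 ('positive'): P(H) ← 0.759·0.4795 / (0.759·0.4795 + 0.206·0.5205) = 0.36392/0.47115 = 0.7724.

Posterior P(H) ≈ 0.772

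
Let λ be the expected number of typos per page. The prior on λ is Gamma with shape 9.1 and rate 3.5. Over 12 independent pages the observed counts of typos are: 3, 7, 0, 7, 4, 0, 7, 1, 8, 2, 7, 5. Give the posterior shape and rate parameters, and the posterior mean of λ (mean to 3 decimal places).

Total count ∑xᵢ = 51 over n = 12 pages.
Gamma is conjugate to the Poisson likelihood: posterior is Gamma(shape = 9.1+51 = 60.1, rate = 3.5+12 = 15.5).
Posterior mean = shape/rate = 60.1/15.5 = 3.877.

Posterior: Gamma(shape=60.1, rate=15.5); mean ≈ 3.877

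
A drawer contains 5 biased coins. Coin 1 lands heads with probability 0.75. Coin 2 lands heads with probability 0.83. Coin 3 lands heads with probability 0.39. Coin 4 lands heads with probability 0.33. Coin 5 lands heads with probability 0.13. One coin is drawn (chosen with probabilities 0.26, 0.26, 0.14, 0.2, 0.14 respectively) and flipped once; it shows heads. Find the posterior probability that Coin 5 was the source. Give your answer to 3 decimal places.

Tabulate prior·likelihood by source: [1] prior 0.26, lik 0.75, product 0.1950; [2] prior 0.26, lik 0.83, product 0.2158; [3] prior 0.14, lik 0.39, product 0.05460; [4] prior 0.2, lik 0.33, product 0.06600; [5] prior 0.14, lik 0.13, product 0.01820.
Normalizing constant = 0.54960; the posterior for Coin 5 is its product over the sum, 0.01820/0.54960 = 0.033.

Posterior probability ≈ 0.033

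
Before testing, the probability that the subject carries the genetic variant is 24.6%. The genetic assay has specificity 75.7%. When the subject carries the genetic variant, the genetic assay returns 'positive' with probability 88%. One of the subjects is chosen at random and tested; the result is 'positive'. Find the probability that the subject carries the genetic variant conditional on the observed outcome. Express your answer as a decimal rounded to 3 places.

P(H | E) ≈ 0.542

Write H for 'the subject carries the genetic variant'. Prior odds H:¬H = 0.246/0.754 = 0.32626. For the 'positive' outcome, the likelihood ratio is 0.88/0.243 = 3.6214.
Posterior odds = 0.32626 × 3.6214 = 1.1815, so P(H|E) = 1.1815/(1+1.1815) = 0.542.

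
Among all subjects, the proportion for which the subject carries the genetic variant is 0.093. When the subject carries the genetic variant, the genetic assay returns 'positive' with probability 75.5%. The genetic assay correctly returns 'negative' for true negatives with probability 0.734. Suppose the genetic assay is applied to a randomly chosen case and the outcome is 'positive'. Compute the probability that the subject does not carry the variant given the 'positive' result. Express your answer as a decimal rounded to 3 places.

P(¬H | E) ≈ 0.775

Write H for 'the subject carries the genetic variant'. Prior odds H:¬H = 0.093/0.907 = 0.10254. For the 'positive' outcome, the likelihood ratio is 0.755/0.266 = 2.8383.
Posterior odds = 0.10254 × 2.8383 = 0.29103, so P(H|E) = 0.29103/(1+0.29103) = 0.225. Then P(¬H|E) = 1 − 0.225 = 0.775.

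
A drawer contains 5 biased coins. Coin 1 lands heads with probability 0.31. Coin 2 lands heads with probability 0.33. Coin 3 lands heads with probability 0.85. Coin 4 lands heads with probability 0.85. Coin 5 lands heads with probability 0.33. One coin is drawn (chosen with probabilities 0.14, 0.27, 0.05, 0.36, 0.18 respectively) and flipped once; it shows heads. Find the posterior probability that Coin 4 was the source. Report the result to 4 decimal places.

Tabulate prior·likelihood by source: [1] prior 0.14, lik 0.31, product 0.04340; [2] prior 0.27, lik 0.33, product 0.08910; [3] prior 0.05, lik 0.85, product 0.04250; [4] prior 0.36, lik 0.85, product 0.3060; [5] prior 0.18, lik 0.33, product 0.05940.
Normalizing constant = 0.54040; the posterior for Coin 4 is its product over the sum, 0.3060/0.54040 = 0.5662.

Posterior probability ≈ 0.5662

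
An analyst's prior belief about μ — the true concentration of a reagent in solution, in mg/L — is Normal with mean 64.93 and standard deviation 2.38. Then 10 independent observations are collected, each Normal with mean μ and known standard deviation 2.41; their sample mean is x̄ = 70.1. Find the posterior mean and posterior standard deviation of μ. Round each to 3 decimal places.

Posterior mean ≈ 69.619; posterior SD ≈ 0.726

Prior precision 1/τ₀² = 1/2.38² = 0.176541; data precision n/σ² = 10/2.41² = 1.72173.
Posterior precision = 0.176541 + 1.72173 = 1.89827, giving posterior SD = 1/√1.89827 = 0.726.
Posterior mean = (0.176541·64.93 + 1.72173·70.1) / 1.89827 = 69.619.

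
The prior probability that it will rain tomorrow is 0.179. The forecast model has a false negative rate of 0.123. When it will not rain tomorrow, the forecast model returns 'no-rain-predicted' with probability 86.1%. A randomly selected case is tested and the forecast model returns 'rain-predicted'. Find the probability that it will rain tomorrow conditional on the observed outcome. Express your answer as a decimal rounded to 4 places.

Let H be the event that it will rain tomorrow. P(H) = 0.179, so P(¬H) = 0.821. With E the 'rain-predicted' result, P(E|H) = 0.877 and P(E|¬H) = 0.139.
P(E) = 0.877·0.179 + 0.139·0.821 = 0.15698 + 0.11412 = 0.27110.
By Bayes' theorem, P(H|E) = 0.15698 / 0.27110 = 0.5791.

P(H | E) ≈ 0.5791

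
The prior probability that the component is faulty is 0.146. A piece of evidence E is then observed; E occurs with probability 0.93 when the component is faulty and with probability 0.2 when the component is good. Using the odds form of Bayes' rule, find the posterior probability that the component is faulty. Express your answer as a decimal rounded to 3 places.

Prior odds = 0.146/(1−0.146) = 0.17096. In log-odds, ln(0.17096) = -1.7663.
Add log likelihood ratio: ln(4.6500) = 1.5369.
Posterior log-odds = -0.22946, so posterior odds = exp(-0.22946) = 0.79496. Converting, P(H|E) = 0.79496/1.7950 = 0.443.

Posterior probability ≈ 0.443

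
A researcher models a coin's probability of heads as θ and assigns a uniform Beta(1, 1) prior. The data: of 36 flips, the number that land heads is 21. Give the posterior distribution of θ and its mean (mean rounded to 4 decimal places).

The binomial likelihood is conjugate to the Beta prior: with 21 successes and 15 failures, the posterior is Beta(1+21, 1+15) = Beta(22, 16).
E[θ | data] = 22/(22+16) = 0.5789.

Posterior: Beta(22, 16); mean ≈ 0.5789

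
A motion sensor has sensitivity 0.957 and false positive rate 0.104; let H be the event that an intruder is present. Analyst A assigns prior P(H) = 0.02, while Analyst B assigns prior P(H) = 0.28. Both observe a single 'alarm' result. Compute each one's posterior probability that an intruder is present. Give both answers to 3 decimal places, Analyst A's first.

Analyst A: 0.158; Analyst B: 0.782

P('+'|H) = 0.957, P('+'|¬H) = 0.104.
Analyst A: numerator 0.957·0.02 = 0.019140; evidence = 0.019140+0.104·0.98 = 0.12106; posterior = 0.158.
Analyst B: numerator 0.957·0.28 = 0.26796; evidence = 0.26796+0.104·0.72 = 0.34284; posterior = 0.782.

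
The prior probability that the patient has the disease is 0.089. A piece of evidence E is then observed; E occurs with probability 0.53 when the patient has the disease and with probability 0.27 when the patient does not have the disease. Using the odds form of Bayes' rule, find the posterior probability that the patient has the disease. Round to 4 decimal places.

Posterior probability ≈ 0.1609

Prior odds = 0.089/(1−0.089) = 0.097695.
Likelihood ratio for E = 0.53/0.27 = 1.9630.
Posterior odds = prior odds × LR = 0.19177.
Posterior probability = odds/(1+odds) = 0.19177/1.1918 = 0.1609.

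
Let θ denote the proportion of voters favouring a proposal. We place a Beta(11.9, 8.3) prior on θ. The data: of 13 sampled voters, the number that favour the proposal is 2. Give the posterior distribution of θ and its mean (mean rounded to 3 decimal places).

Posterior: Beta(13.9, 19.3); mean ≈ 0.419

The binomial likelihood is conjugate to the Beta prior: with 2 successes and 11 failures, the posterior is Beta(11.9+2, 8.3+11) = Beta(13.9, 19.3).
E[θ | data] = 13.9/(13.9+19.3) = 0.419.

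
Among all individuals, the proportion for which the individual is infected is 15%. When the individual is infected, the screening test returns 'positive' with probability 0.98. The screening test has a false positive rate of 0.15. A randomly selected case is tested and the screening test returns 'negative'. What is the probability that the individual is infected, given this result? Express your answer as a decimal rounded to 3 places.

Write H for 'the individual is infected'. Prior odds H:¬H = 0.15/0.85 = 0.17647. For the 'negative' outcome, the likelihood ratio is 0.02/0.85 = 0.023529.
Posterior odds = 0.17647 × 0.023529 = 0.0041522, so P(H|E) = 0.0041522/(1+0.0041522) = 0.004.

P(H | E) ≈ 0.004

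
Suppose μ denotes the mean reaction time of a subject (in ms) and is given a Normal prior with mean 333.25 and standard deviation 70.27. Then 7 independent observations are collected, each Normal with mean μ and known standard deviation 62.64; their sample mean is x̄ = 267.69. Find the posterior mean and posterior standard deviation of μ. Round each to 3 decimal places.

Posterior mean ≈ 274.374; posterior SD ≈ 22.436

With known σ, the Normal prior is conjugate. Weight on the data is w = (n/σ²)/(n/σ² + 1/τ₀²) = 0.00178400/(0.00178400+0.00020252) = 0.89805.
Posterior mean = w·x̄ + (1−w)·μ₀ = 0.89805·267.69 + 0.10195·333.25 = 274.374. Posterior variance = 1/(0.00178400+0.00020252) = 503.394, so SD = 22.436.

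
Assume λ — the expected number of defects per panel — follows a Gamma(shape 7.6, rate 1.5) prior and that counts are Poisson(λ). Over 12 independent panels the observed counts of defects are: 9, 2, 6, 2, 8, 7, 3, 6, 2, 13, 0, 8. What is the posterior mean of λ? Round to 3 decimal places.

The Poisson likelihood adds the total count to the shape and the number of exposure periods to the rate. Here ∑xᵢ = 66 and n = 12, so shape 7.6→73.6 and rate 1.5→13.5.
Posterior mean = shape/rate = 73.6/13.5 = 5.452.

Posterior mean ≈ 5.452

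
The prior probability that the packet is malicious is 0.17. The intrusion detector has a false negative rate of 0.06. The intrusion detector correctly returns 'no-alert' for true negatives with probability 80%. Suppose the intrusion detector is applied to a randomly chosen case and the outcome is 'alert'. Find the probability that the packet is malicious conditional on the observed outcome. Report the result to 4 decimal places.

P(H | E) ≈ 0.4905

Let H be the event that the packet is malicious. P(H) = 0.17, so P(¬H) = 0.83. With E the 'alert' result, P(E|H) = 0.94 and P(E|¬H) = 0.2.
P(E) = 0.94·0.17 + 0.2·0.83 = 0.15980 + 0.16600 = 0.32580.
By Bayes' theorem, P(H|E) = 0.15980 / 0.32580 = 0.4905.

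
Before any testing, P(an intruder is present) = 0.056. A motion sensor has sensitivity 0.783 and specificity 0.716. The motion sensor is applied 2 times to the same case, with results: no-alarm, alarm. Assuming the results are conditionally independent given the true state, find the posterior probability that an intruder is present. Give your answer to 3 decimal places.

Posterior P(H) ≈ 0.047

Let H be the event that an intruder is present; start with P(H) = 0.056. P('alarm'|H) = 0.783, P('alarm'|¬H) = 0.284.
Update on result 1 ('no-alarm'): P(H) ← 0.217·0.0560 / (0.217·0.0560 + 0.716·0.9440) = 0.012152/0.68806 = 0.0177.
Update on result 2 ('alarm'): P(H) ← 0.783·0.0177 / (0.783·0.0177 + 0.284·0.9823) = 0.013829/0.29281 = 0.0472.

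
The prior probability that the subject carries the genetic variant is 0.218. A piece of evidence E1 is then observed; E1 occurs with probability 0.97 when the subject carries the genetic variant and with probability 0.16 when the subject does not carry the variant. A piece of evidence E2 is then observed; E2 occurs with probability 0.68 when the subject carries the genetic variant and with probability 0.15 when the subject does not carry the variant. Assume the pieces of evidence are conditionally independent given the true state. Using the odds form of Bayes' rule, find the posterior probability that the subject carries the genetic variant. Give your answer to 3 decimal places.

Posterior probability ≈ 0.885

Prior odds = 0.218/(1−0.218) = 0.27877. In log-odds, ln(0.27877) = -1.2774.
Add log likelihood ratios: ln(6.0625) + ln(4.5333) = 3.3136.
Posterior log-odds = 2.0362, so posterior odds = exp(2.0362) = 7.6616. Converting, P(H|E) = 7.6616/8.6616 = 0.885.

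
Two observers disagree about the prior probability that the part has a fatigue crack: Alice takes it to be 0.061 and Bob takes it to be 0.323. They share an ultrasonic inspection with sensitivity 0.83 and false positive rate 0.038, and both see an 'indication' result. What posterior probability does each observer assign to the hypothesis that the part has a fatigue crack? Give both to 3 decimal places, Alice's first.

The likelihood ratio for an 'indication' result is 0.83/0.038 = 21.842.
Alice: prior odds 0.061/0.939 = 0.064963; posterior odds 1.4189; posterior probability 0.587.
Bob: prior odds 0.323/0.677 = 0.47710; posterior odds 10.421; posterior probability 0.912.

Alice: 0.587; Bob: 0.912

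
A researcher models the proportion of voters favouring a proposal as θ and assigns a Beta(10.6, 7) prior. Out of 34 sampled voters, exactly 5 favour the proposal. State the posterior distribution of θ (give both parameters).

Observing 5 successes and 29 failures updates Beta(10.6, 7) by adding the success and failure counts to the two shape parameters: α = 10.6+5 = 15.6, β = 7+29 = 36.

Posterior: Beta(15.6, 36)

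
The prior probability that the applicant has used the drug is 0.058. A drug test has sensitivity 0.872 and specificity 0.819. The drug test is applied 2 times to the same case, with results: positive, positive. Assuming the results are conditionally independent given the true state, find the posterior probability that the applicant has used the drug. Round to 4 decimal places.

With H the event that the applicant has used the drug, the joint likelihood of the observed sequence is P(data|H) = 0.872·0.872 = 0.76038 and P(data|¬H) = 0.181·0.181 = 0.032761.
Bayes: P(H|data) = 0.058·0.76038 / (0.058·0.76038 + 0.942·0.032761) = 0.044102/0.074963 = 0.5883.

Posterior P(H) ≈ 0.5883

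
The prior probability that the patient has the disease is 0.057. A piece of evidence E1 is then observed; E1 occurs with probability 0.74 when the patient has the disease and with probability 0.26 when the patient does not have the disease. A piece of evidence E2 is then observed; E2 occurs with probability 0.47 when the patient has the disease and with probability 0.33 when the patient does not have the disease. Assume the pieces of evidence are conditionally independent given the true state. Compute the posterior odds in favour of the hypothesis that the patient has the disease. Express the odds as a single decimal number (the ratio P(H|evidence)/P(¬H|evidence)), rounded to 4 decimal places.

Posterior odds ≈ 0.2450

Prior odds = 0.057/(1−0.057) = 0.060445.
Likelihood ratio for E1 = 0.74/0.26 = 2.8462.
Likelihood ratio for E2 = 0.47/0.33 = 1.4242.
Posterior odds = prior odds × LR₁ × LR₂ = 0.24502.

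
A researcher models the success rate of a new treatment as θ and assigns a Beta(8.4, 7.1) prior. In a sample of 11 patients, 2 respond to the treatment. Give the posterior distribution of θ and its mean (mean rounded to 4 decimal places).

Observing 2 successes and 9 failures updates Beta(8.4, 7.1) by adding the success and failure counts to the two shape parameters: α = 8.4+2 = 10.4, β = 7.1+9 = 16.1.
E[θ | data] = 10.4/(10.4+16.1) = 0.3925.

Posterior: Beta(10.4, 16.1); mean ≈ 0.3925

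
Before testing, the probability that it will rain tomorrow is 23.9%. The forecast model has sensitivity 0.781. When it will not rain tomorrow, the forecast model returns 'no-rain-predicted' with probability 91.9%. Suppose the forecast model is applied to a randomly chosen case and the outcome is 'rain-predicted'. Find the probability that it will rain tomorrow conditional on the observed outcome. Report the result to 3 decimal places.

P(H | E) ≈ 0.752

Let H be the event that it will rain tomorrow. P(H) = 0.239, so P(¬H) = 0.761. With E the 'rain-predicted' result, P(E|H) = 0.781 and P(E|¬H) = 0.081.
P(E) = 0.781·0.239 + 0.081·0.761 = 0.18666 + 0.061641 = 0.24830.
By Bayes' theorem, P(H|E) = 0.18666 / 0.24830 = 0.752.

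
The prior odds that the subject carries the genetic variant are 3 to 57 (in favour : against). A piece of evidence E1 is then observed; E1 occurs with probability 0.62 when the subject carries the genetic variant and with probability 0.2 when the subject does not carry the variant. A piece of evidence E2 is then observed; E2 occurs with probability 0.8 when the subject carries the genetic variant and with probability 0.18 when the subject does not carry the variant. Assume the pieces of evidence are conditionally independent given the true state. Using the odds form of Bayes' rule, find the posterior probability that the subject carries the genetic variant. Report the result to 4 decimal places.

Posterior probability ≈ 0.4203

Prior odds = 3/57 = 0.052632.
Likelihood ratio for E1 = 0.62/0.2 = 3.1000.
Likelihood ratio for E2 = 0.8/0.18 = 4.4444.
Posterior odds = prior odds × LR₁ × LR₂ = 0.72515.
Posterior probability = odds/(1+odds) = 0.72515/1.7251 = 0.4203.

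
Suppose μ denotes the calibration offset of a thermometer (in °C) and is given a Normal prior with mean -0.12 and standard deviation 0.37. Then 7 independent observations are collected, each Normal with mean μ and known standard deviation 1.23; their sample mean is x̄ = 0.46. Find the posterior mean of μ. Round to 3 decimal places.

Prior precision 1/τ₀² = 1/0.37² = 7.30460; data precision n/σ² = 7/1.23² = 4.62688.
Posterior precision = 7.30460 + 4.62688 = 11.9315.
Posterior mean = (7.30460·-0.12 + 4.62688·0.46) / 11.9315 = 0.105.

Posterior mean ≈ 0.105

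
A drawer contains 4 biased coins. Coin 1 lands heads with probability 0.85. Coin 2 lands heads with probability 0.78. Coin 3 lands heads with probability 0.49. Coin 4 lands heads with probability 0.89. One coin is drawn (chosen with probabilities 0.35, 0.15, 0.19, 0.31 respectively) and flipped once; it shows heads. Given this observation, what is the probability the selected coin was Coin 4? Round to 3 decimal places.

P(heads|C1) = 0.85; P(heads|C2) = 0.78; P(heads|C3) = 0.49; P(heads|C4) = 0.89.
Prior × likelihood for each source: 0.35·0.85=0.2975, 0.15·0.78=0.1170, 0.19·0.49=0.09310, 0.31·0.89=0.2759. Summing gives P(heads) = 0.78350.
P(Coin 4 | heads) = 0.2759 / 0.78350 = 0.352.

Posterior probability ≈ 0.352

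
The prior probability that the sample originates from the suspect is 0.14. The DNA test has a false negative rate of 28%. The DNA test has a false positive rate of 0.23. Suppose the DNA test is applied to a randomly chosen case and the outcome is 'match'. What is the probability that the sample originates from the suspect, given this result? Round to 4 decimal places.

Let H be the event that the sample originates from the suspect. P(H) = 0.14, so P(¬H) = 0.86. With E the 'match' result, P(E|H) = 0.72 and P(E|¬H) = 0.23.
P(E) = 0.72·0.14 + 0.23·0.86 = 0.10080 + 0.19780 = 0.29860.
By Bayes' theorem, P(H|E) = 0.10080 / 0.29860 = 0.3376.

P(H | E) ≈ 0.3376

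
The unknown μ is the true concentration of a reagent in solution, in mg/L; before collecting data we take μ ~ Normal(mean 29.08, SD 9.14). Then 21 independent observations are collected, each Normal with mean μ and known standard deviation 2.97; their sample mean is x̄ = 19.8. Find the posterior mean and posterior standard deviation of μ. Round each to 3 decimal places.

Posterior mean ≈ 19.846; posterior SD ≈ 0.646

Prior precision 1/τ₀² = 1/9.14² = 0.0119704; data precision n/σ² = 21/2.97² = 2.38071.
Posterior precision = 0.0119704 + 2.38071 = 2.39268, giving posterior SD = 1/√2.39268 = 0.646.
Posterior mean = (0.0119704·29.08 + 2.38071·19.8) / 2.39268 = 19.846.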